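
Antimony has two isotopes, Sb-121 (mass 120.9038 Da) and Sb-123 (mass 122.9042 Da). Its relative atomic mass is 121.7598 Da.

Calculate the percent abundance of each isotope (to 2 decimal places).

Sb-121: 57.21%, Sb-123: 42.79%

Let x be the fractional abundance of Sb-121; then Sb-123 has abundance 1 − x.
120.9038·x + 122.9042·(1 − x) = 121.7598
(120.9038 − 122.9042)·x = 121.7598 − 122.9042
x = -1.1444 / -2.0004 = 0.57209 → 57.21% Sb-121, 42.79% Sb-123.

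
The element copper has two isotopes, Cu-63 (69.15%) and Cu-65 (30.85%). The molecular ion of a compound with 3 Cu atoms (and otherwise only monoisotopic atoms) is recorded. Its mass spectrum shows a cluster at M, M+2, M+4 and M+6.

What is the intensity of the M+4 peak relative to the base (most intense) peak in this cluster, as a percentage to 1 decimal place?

44.6%

(0.6915 + 0.3085)^3 gives M 0.3307, M+2 0.4425, M+4 0.1974, M+6 0.0294; the largest is M+2.
P(M+2) = C(3,1) × 0.6915^2 × 0.3085^1 = 3 × 0.47817225 × 0.3085 = 0.442548 (base)
P(M+4) = C(3,2) × 0.6915^1 × 0.3085^2 = 3 × 0.6915 × 0.09517225 = 0.197435
Relative intensity = 0.197435 / 0.442548 × 100 = 44.6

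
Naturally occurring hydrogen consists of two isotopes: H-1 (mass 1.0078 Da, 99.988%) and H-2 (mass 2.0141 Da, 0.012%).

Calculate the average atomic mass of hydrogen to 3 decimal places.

Weight each isotope mass by its fractional abundance: 0.99988 × 1.0078 + 0.00012 × 2.0141
= 1.00768 + 0.00024 = 1.00792 Da

1.008 Da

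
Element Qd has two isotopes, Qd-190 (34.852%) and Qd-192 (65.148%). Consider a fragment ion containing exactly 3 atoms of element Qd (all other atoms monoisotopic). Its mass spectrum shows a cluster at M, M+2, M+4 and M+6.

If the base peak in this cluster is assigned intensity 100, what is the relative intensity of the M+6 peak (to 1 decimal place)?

62.3

Term probabilities: M 0.0423, M+2 0.2374, M+4 0.4438, M+6 0.2765. Base peak = M+4.
P(M+4) = C(3,2) × 0.34852^1 × 0.65148^2 = 3 × 0.34852 × 0.42442619 = 0.443763 (base)
P(M+6) = C(3,3) × 0.34852^0 × 0.65148^3 = 1 × 1.0000 × 0.27650517 = 0.276505
Relative intensity = 0.276505 / 0.443763 × 100 = 62.3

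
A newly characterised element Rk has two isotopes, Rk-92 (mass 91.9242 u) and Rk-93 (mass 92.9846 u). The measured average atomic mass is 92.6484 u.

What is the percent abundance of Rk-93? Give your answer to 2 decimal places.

Let x be the fractional abundance of Rk-92; then Rk-93 has abundance 1 − x.
91.9242·x + 92.9846·(1 − x) = 92.6484
(91.9242 − 92.9846)·x = 92.6484 − 92.9846
x = -0.3362 / -1.0604 = 0.31705 → 31.71% Rk-92, 68.29% Rk-93.

68.29%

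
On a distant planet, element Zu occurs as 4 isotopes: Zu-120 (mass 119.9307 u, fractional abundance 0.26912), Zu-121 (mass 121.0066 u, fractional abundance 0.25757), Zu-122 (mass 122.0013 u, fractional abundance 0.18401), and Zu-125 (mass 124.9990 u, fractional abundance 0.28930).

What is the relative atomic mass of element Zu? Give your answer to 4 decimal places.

122.0551 u

Ar = Σ fᵢ·mᵢ = 0.26912 × 119.9307 + 0.25757 × 121.0066 + 0.18401 × 122.0013 + 0.28930 × 124.9990
= 32.27575 + 31.16767 + 22.44946 + 36.16221 = 122.05509 u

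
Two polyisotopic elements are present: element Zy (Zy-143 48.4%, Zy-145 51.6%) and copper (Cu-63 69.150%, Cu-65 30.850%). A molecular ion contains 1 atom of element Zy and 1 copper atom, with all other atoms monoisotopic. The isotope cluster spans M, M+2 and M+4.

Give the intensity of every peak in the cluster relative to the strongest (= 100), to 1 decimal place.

Element Zy pattern (n=1): 0.4840 : 0.5160
Copper pattern (n=1): 0.6915 : 0.3085
Convolve the two distributions (both contribute in 2-u steps):
  M: 0.4840×0.6915 = 0.334686
  M+2: 0.4840×0.3085 + 0.5160×0.6915 = 0.506128
  M+4: 0.5160×0.3085 = 0.159186
Scale to base peak (0.506128) = 100: 66.1 : 100.0 : 31.5

66.1 : 100.0 : 31.5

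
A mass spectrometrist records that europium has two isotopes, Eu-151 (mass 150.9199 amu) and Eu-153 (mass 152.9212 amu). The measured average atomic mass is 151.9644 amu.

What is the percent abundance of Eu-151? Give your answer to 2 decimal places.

47.81%

With x = fraction of Eu-151 (so Eu-153 is 1 − x):
150.9199·x + 152.9212·(1 − x) = 151.9644
(150.9199 − 152.9212)·x = 151.9644 − 152.9212
x = -0.9568 / -2.0013 = 0.47809 → 47.81% Eu-151, 52.19% Eu-153.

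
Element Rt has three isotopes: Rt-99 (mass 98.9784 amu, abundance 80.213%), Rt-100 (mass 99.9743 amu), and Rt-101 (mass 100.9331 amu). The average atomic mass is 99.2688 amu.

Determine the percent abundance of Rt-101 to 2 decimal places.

9.74%

The remaining 19.787% is split between Rt-100 (fraction x) and Rt-101 (fraction 0.19787 − x).
Substituting: 99.9743x + 100.9331(0.19787 − x) = 19.875256008
(99.9743 − 100.9331)x = -0.096376489  ⇒  x = 0.10052, y = 0.09735
Rt-100: 10.05%, Rt-101: 9.74%.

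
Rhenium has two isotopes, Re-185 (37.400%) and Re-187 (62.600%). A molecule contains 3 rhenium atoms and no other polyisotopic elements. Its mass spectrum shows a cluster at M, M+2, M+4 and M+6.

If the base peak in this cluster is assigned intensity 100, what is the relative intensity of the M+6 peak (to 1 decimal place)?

55.8

Term probabilities: M 0.0523, M+2 0.2627, M+4 0.4397, M+6 0.2453. Base peak = M+4.
P(M+4) = C(3,2) × 0.37400^1 × 0.62600^2 = 3 × 0.3740 × 0.391876 = 0.439685 (base)
P(M+6) = C(3,3) × 0.37400^0 × 0.62600^3 = 1 × 1.0000 × 0.24531438 = 0.245314
Relative intensity = 0.245314 / 0.439685 × 100 = 55.8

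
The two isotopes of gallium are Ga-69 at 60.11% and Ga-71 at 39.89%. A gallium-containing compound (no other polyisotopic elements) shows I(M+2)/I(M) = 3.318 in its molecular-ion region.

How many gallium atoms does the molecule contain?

5

For n independent Ga atoms, I(M+2)/I(M) = n · (abundance Ga-71) / (abundance Ga-69) = n · 0.3989/0.6011.
n = 3.318 × 0.6011/0.3989 = 5.00 ≈ 5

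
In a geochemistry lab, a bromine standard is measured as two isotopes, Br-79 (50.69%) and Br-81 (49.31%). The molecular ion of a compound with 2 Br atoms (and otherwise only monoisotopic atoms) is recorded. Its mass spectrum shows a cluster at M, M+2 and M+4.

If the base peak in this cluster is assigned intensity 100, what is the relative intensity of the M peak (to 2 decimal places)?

51.40

(0.5069 + 0.4931)^2 gives M 0.2569, M+2 0.4999, M+4 0.2431; the largest is M+2.
P(M+2) = C(2,1) × 0.5069^1 × 0.4931^1 = 2 × 0.5069 × 0.4931 = 0.499905 (base)
P(M) = C(2,0) × 0.5069^2 × 0.4931^0 = 1 × 0.25694761 × 1.0000 = 0.256948
Relative intensity = 0.256948 / 0.499905 × 100 = 51.40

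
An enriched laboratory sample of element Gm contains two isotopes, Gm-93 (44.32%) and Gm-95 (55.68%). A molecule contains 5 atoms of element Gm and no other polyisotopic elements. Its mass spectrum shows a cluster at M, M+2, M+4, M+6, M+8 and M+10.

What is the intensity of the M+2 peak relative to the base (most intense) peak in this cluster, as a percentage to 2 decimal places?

Binomial terms of (0.4432 + 0.5568)^5: M 0.0171, M+2 0.1074, M+4 0.2699, M+6 0.3391, M+8 0.2130, M+10 0.0535 → M+6 is the base peak.
P(M+6) = C(5,3) × 0.4432^2 × 0.5568^3 = 10 × 0.19642624 × 0.17262261 = 0.339076 (base)
P(M+2) = C(5,1) × 0.4432^4 × 0.5568^1 = 5 × 0.03858327 × 0.5568 = 0.107416
Relative intensity = 0.107416 / 0.339076 × 100 = 31.68

31.68%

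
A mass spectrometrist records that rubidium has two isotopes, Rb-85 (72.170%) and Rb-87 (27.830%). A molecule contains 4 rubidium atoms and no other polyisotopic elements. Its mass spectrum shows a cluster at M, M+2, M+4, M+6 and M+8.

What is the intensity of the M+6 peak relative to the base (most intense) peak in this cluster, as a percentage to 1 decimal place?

14.9%

(0.72170 + 0.27830)^4 gives M 0.2713, M+2 0.4184, M+4 0.2420, M+6 0.0622, M+8 0.0060; the largest is M+2.
P(M+2) = C(4,1) × 0.72170^3 × 0.27830^1 = 4 × 0.37589809 × 0.2783 = 0.418450 (base)
P(M+6) = C(4,3) × 0.72170^1 × 0.27830^3 = 4 × 0.7217 × 0.02155458 = 0.062224
Relative intensity = 0.062224 / 0.418450 × 100 = 14.9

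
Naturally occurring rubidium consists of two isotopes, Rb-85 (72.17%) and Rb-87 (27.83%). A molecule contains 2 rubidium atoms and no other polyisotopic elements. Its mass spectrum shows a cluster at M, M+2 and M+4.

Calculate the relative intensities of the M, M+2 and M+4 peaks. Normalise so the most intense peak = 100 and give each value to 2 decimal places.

The 2 Rb atoms are independent, so intensities follow the terms of (0.7217 + 0.2783)^2.
P(M) = 0.7217^2 = 0.520851
P(M+2) = 2 × 0.7217^1 × 0.2783^1 = 0.401698
P(M+4) = 0.2783^2 = 0.077451
The M peak is largest (0.520851); scaling to 100 gives 100.00 : 77.12 : 14.87.

100.00 : 77.12 : 14.87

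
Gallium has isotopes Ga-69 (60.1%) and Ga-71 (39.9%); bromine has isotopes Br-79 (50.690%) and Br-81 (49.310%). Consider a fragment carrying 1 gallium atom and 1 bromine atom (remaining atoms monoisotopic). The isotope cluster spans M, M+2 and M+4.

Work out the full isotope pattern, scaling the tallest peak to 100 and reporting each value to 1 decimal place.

Gallium pattern (n=1): 0.6010 : 0.3990
Bromine pattern (n=1): 0.5069 : 0.4931
Convolve the two distributions (both contribute in 2-u steps):
  M: 0.6010×0.5069 = 0.304647
  M+2: 0.6010×0.4931 + 0.3990×0.5069 = 0.498606
  M+4: 0.3990×0.4931 = 0.196747
Scale to base peak (0.498606) = 100: 61.1 : 100.0 : 39.5

61.1 : 100.0 : 39.5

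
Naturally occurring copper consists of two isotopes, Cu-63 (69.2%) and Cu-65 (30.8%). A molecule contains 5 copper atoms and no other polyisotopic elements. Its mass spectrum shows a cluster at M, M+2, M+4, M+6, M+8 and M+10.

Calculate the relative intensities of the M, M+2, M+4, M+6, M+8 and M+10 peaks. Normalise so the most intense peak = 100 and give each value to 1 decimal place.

44.9 : 100.0 : 89.0 : 39.6 : 8.8 : 0.8

Each Cu atom is independently Cu-63 (p = 0.692) or Cu-65 (q = 0.308); the cluster is the binomial expansion (p + q)^5.
P(M) = 0.692^5 = 0.158683
P(M+2) = 5 × 0.692^4 × 0.308^1 = 0.353139
P(M+4) = 10 × 0.692^3 × 0.308^2 = 0.314355
P(M+6) = 10 × 0.692^2 × 0.308^3 = 0.139915
P(M+8) = 5 × 0.692^1 × 0.308^4 = 0.031137
P(M+10) = 0.308^5 = 0.002772
The M+2 peak is largest (0.353139); scaling to 100 gives 44.9 : 100.0 : 89.0 : 39.6 : 8.8 : 0.8.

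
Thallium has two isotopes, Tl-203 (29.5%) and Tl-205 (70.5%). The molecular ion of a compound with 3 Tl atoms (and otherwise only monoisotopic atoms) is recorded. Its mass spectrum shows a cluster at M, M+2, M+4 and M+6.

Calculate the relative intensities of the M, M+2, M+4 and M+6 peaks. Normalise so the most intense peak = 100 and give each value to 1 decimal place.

Each Tl atom is independently Tl-203 (p = 0.295) or Tl-205 (q = 0.705); the cluster is the binomial expansion (p + q)^3.
P(M) = 0.295^3 = 0.025672
P(M+2) = 3 × 0.295^2 × 0.705^1 = 0.184058
P(M+4) = 3 × 0.295^1 × 0.705^2 = 0.439867
P(M+6) = 0.705^3 = 0.350403
The M+4 peak is largest (0.439867); scaling to 100 gives 5.8 : 41.8 : 100.0 : 79.7.

5.8 : 41.8 : 100.0 : 79.7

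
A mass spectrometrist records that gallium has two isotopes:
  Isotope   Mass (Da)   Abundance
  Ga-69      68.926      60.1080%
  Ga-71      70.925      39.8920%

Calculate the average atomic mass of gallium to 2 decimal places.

The abundance-weighted mean is 0.601080 × 68.926 + 0.398920 × 70.925
= 41.4300 + 28.2934 = 69.7234 Da

69.72 Da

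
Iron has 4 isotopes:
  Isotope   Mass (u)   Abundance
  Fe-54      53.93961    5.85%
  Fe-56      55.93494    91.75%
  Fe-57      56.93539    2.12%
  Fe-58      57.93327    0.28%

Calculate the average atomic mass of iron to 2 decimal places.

55.85 u

Weight each isotope mass by its fractional abundance: 0.0585 × 53.93961 + 0.9175 × 55.93494 + 0.0212 × 56.93539 + 0.0028 × 57.93327
= 3.155467 + 51.320307 + 1.207030 + 0.162213 = 55.845017 u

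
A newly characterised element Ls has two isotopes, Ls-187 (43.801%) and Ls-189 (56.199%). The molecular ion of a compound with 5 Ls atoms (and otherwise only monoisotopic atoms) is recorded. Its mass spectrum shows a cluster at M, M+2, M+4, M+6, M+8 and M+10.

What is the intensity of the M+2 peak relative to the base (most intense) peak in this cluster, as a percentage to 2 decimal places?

Term probabilities: M 0.0161, M+2 0.1034, M+4 0.2654, M+6 0.3405, M+8 0.2185, M+10 0.0561. Base peak = M+6.
P(M+6) = C(5,3) × 0.43801^2 × 0.56199^3 = 10 × 0.19185276 × 0.17749485 = 0.340529 (base)
P(M+2) = C(5,1) × 0.43801^4 × 0.56199^1 = 5 × 0.03680748 × 0.56199 = 0.103427
Relative intensity = 0.103427 / 0.340529 × 100 = 30.37

30.37%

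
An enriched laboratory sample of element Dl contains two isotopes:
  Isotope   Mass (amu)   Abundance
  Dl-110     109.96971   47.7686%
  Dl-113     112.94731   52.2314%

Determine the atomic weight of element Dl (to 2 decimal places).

Ar = Σ fᵢ·mᵢ = 0.477686 × 109.96971 + 0.522314 × 112.94731
= 52.530991 + 58.993961 = 111.524952 amu

111.52 amu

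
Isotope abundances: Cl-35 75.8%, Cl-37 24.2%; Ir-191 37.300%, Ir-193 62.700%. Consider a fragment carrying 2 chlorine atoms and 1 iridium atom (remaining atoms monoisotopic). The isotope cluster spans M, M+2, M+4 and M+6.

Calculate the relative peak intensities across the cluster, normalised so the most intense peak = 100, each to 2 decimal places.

Chlorine pattern (n=2): 0.574564 : 0.366872 : 0.058564
Iridium pattern (n=1): 0.3730 : 0.6270
Convolve the two distributions (both contribute in 2-u steps):
  M: 0.574564×0.3730 = 0.214312
  M+2: 0.574564×0.6270 + 0.366872×0.3730 = 0.497095
  M+4: 0.366872×0.6270 + 0.058564×0.3730 = 0.251873
  M+6: 0.058564×0.6270 = 0.036720
Scale to base peak (0.497095) = 100: 43.11 : 100.00 : 50.67 : 7.39

43.11 : 100.00 : 50.67 : 7.39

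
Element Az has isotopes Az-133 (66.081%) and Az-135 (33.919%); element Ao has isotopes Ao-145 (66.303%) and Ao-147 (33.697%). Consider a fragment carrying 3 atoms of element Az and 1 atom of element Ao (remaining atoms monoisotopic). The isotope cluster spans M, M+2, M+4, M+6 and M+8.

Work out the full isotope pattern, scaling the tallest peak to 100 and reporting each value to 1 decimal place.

48.8 : 100.0 : 76.8 : 26.2 : 3.4

Element Az pattern (n=3): 0.28855581 : 0.44434215 : 0.22807829 : 0.03902376
Element Ao pattern (n=1): 0.66303 : 0.33697
Convolve the two distributions (both contribute in 2-u steps):
  M: 0.28855581×0.66303 = 0.191321
  M+2: 0.28855581×0.33697 + 0.44434215×0.66303 = 0.391847
  M+4: 0.44434215×0.33697 + 0.22807829×0.66303 = 0.300953
  M+6: 0.22807829×0.33697 + 0.03902376×0.66303 = 0.102729
  M+8: 0.03902376×0.33697 = 0.013150
Scale to base peak (0.391847) = 100: 48.8 : 100.0 : 76.8 : 26.2 : 3.4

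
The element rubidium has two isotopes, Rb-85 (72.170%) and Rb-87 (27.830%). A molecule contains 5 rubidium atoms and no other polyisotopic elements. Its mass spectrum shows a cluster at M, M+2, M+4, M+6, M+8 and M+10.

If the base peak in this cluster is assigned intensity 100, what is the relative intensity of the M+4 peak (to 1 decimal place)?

Binomial terms of (0.72170 + 0.27830)^5: M 0.1958, M+2 0.3775, M+4 0.2911, M+6 0.1123, M+8 0.0216, M+10 0.0017 → M+2 is the base peak.
P(M+2) = C(5,1) × 0.72170^4 × 0.27830^1 = 5 × 0.27128565 × 0.2783 = 0.377494 (base)
P(M+4) = C(5,2) × 0.72170^3 × 0.27830^2 = 10 × 0.37589809 × 0.07745089 = 0.291136
Relative intensity = 0.291136 / 0.377494 × 100 = 77.1

77.1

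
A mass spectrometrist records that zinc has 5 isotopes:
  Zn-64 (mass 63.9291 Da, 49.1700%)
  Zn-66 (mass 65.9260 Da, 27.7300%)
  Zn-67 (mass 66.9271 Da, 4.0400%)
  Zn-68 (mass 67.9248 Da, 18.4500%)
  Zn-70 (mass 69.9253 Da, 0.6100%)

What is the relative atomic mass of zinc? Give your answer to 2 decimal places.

Average mass = Σ (abundance × isotope mass) = 0.491700 × 63.9291 + 0.277300 × 65.9260 + 0.040400 × 66.9271 + 0.184500 × 67.9248 + 0.006100 × 69.9253
= 31.43394 + 18.28128 + 2.70385 + 12.53213 + 0.42654 = 65.37774 Da

65.38 Da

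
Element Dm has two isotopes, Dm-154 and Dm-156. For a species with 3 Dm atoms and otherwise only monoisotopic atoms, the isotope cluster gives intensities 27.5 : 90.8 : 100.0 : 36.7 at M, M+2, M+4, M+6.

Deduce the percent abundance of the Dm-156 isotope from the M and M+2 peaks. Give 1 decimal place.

Write p for the Dm-154 fraction. I(M+2)/I(M) = [C(3,1)·p^2·(1−p)] / p^3 = 3·(1−p)/p = 90.8/27.5 = 3.3018
(1−p)/p = 3.3018/3 = 1.1006  ⇒  p = 1/(1 + 1.1006) = 0.4761
Dm-154: 47.6%, Dm-156: 52.4%.

52.4%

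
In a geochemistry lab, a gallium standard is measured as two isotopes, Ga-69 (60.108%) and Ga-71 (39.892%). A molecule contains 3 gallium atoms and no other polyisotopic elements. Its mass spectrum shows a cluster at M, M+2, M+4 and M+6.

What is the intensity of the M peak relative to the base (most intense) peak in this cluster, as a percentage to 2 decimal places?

Term probabilities: M 0.2172, M+2 0.4324, M+4 0.2870, M+6 0.0635. Base peak = M+2.
P(M+2) = C(3,1) × 0.60108^2 × 0.39892^1 = 3 × 0.36129717 × 0.39892 = 0.432386 (base)
P(M) = C(3,0) × 0.60108^3 × 0.39892^0 = 1 × 0.2171685 × 1.0000 = 0.217169
Relative intensity = 0.217169 / 0.432386 × 100 = 50.23

50.23%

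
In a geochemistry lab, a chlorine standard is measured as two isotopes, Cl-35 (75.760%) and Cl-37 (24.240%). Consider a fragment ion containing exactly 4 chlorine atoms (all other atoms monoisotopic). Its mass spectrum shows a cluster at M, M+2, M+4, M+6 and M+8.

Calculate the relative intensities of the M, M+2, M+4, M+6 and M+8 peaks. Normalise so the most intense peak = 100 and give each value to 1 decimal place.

78.1 : 100.0 : 48.0 : 10.2 : 0.8

Expanding (0.75760 + 0.24240)^4:
P(M) = 0.75760^4 = 0.329428
P(M+2) = 4 × 0.75760^3 × 0.24240^1 = 0.421612
P(M+4) = 6 × 0.75760^2 × 0.24240^2 = 0.202347
P(M+6) = 4 × 0.75760^1 × 0.24240^3 = 0.043162
P(M+8) = 0.24240^4 = 0.003452
The M+2 peak is largest (0.421612); scaling to 100 gives 78.1 : 100.0 : 48.0 : 10.2 : 0.8.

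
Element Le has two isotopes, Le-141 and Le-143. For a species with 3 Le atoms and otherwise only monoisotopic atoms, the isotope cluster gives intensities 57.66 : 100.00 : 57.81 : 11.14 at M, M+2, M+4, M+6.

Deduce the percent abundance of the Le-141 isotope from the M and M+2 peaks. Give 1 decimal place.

If p is the fraction of Le that is Le-141, then I(M+2)/I(M) = [C(3,1)·p^2·(1−p)] / p^3 = 3·(1−p)/p = 100.00/57.66 = 1.7343
(1−p)/p = 1.7343/3 = 0.5781  ⇒  p = 1/(1 + 0.5781) = 0.6337
Le-141: 63.4%, Le-143: 36.6%.

63.4%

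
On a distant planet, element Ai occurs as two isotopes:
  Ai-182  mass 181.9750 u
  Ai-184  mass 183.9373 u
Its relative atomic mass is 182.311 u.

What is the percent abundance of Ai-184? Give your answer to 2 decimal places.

17.12%

Writing the weighted mean with unknown fraction x of Ai-182:
181.9750·x + 183.9373·(1 − x) = 182.311
(181.9750 − 183.9373)·x = 182.311 − 183.9373
x = -1.6263 / -1.9623 = 0.82877 → 82.88% Ai-182, 17.12% Ai-184.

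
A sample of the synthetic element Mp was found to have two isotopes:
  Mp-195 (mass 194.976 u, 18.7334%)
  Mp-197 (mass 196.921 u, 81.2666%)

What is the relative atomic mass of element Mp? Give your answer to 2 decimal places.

196.56 u

Weight each isotope mass by its fractional abundance: 0.187334 × 194.976 + 0.812666 × 196.921
= 36.5256 + 160.0310 = 196.5566 u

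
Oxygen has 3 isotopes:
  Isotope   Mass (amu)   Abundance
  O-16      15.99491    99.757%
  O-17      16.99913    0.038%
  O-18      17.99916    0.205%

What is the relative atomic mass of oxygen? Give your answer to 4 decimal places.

15.9994 amu

Ar = Σ fᵢ·mᵢ = 0.99757 × 15.99491 + 0.00038 × 16.99913 + 0.00205 × 17.99916
= 15.956042 + 0.006460 + 0.036898 = 15.999400 amu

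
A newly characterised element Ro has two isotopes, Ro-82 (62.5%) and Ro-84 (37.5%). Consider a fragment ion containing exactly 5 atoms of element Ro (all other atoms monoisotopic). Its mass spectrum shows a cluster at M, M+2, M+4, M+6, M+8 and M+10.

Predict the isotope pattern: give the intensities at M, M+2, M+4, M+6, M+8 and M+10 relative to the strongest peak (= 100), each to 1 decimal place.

Expanding (0.625 + 0.375)^5:
P(M) = 0.625^5 = 0.095367
P(M+2) = 5 × 0.625^4 × 0.375^1 = 0.286102
P(M+4) = 10 × 0.625^3 × 0.375^2 = 0.343323
P(M+6) = 10 × 0.625^2 × 0.375^3 = 0.205994
P(M+8) = 5 × 0.625^1 × 0.375^4 = 0.061798
P(M+10) = 0.375^5 = 0.007416
The M+4 peak is largest (0.343323); scaling to 100 gives 27.8 : 83.3 : 100.0 : 60.0 : 18.0 : 2.2.

27.8 : 83.3 : 100.0 : 60.0 : 18.0 : 2.2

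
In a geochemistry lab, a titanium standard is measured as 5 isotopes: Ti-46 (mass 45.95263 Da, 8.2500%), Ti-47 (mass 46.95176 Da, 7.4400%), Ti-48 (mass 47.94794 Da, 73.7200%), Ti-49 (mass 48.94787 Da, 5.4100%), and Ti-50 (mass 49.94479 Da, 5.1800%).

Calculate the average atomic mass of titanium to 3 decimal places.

Average mass = Σ (abundance × isotope mass) = 0.082500 × 45.95263 + 0.074400 × 46.95176 + 0.737200 × 47.94794 + 0.054100 × 48.94787 + 0.051800 × 49.94479
= 3.791092 + 3.493211 + 35.347221 + 2.648080 + 2.587140 = 47.866744 Da

47.867 Da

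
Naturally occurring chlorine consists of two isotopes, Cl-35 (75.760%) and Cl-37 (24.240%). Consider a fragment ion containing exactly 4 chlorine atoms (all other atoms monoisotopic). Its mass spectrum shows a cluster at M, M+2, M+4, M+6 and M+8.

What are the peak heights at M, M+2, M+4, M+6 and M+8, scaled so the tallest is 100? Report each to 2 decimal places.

78.14 : 100.00 : 47.99 : 10.24 : 0.82

Expanding (0.75760 + 0.24240)^4:
P(M) = 0.75760^4 = 0.329428
P(M+2) = 4 × 0.75760^3 × 0.24240^1 = 0.421612
P(M+4) = 6 × 0.75760^2 × 0.24240^2 = 0.202347
P(M+6) = 4 × 0.75760^1 × 0.24240^3 = 0.043162
P(M+8) = 0.24240^4 = 0.003452
The M+2 peak is largest (0.421612); scaling to 100 gives 78.14 : 100.00 : 47.99 : 10.24 : 0.82.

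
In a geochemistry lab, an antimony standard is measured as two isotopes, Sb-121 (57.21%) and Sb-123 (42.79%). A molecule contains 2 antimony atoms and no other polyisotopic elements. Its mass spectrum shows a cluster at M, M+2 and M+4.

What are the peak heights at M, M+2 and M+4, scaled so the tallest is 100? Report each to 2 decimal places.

66.85 : 100.00 : 37.40

Expanding (0.5721 + 0.4279)^2:
P(M) = 0.5721^2 = 0.327298
P(M+2) = 2 × 0.5721^1 × 0.4279^1 = 0.489603
P(M+4) = 0.4279^2 = 0.183098
The M+2 peak is largest (0.489603); scaling to 100 gives 66.85 : 100.00 : 37.40.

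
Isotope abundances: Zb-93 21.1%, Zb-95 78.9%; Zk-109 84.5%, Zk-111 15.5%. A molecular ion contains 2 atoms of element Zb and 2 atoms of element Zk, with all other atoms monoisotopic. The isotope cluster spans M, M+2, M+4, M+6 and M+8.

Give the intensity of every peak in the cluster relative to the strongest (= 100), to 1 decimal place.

6.0 : 46.8 : 100.0 : 32.1 : 2.8

Element Zb pattern (n=2): 0.044521 : 0.332958 : 0.622521
Element Zk pattern (n=2): 0.714025 : 0.26195 : 0.024025
Convolve the two distributions (both contribute in 2-u steps):
  M: 0.044521×0.714025 = 0.031789
  M+2: 0.044521×0.26195 + 0.332958×0.714025 = 0.249403
  M+4: 0.044521×0.024025 + 0.332958×0.26195 + 0.622521×0.714025 = 0.532784
  M+6: 0.332958×0.024025 + 0.622521×0.26195 = 0.171069
  M+8: 0.622521×0.024025 = 0.014956
Scale to base peak (0.532784) = 100: 6.0 : 46.8 : 100.0 : 32.1 : 2.8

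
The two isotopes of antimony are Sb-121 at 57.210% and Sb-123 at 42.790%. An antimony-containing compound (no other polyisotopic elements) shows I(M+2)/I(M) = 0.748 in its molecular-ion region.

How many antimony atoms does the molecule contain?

With n Sb atoms, P(M+2)/P(M) = C(n,1)·p^(n−1)q / p^n = n·q/p = n · 0.42790/0.57210.
n = 0.748 × 0.57210/0.42790 = 1.00 ≈ 1

1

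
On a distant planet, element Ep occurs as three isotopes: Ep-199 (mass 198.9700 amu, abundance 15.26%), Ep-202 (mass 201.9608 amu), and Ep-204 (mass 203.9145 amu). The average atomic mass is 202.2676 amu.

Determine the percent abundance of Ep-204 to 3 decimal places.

39.064%

The remaining 84.74% is split between Ep-202 (fraction x) and Ep-204 (fraction 0.8474 − x).
Substituting: 201.9608x + 203.9145(0.8474 − x) = 171.904778
(201.9608 − 203.9145)x = -0.8923693  ⇒  x = 0.45676, y = 0.39064
Ep-202: 45.676%, Ep-204: 39.064%.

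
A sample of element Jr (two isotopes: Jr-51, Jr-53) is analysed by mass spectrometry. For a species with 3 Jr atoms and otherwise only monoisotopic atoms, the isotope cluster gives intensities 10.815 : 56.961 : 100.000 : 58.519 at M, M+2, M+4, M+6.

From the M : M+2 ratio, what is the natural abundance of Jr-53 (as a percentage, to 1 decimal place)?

63.7%

Let p = fractional abundance of Jr-51. I(M+2)/I(M) = [C(3,1)·p^2·(1−p)] / p^3 = 3·(1−p)/p = 56.961/10.815 = 5.2669
(1−p)/p = 5.2669/3 = 1.7556  ⇒  p = 1/(1 + 1.7556) = 0.3629
Jr-51: 36.3%, Jr-53: 63.7%.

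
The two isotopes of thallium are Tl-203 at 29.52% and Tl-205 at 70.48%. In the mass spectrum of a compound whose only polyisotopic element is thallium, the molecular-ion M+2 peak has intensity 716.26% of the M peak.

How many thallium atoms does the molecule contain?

For n independent Tl atoms, I(M+2)/I(M) = n · (abundance Tl-205) / (abundance Tl-203) = n · 0.7048/0.2952.
n = 7.1626 × 0.2952/0.7048 = 3.00 ≈ 3

3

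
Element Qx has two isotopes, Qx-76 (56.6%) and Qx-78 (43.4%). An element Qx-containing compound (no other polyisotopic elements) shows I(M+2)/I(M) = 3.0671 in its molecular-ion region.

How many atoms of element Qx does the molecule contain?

The M+2/M ratio from n Qx atoms is n · q/p = n · 0.434/0.566.
n = 3.0671 × 0.566/0.434 = 4.00 ≈ 4

4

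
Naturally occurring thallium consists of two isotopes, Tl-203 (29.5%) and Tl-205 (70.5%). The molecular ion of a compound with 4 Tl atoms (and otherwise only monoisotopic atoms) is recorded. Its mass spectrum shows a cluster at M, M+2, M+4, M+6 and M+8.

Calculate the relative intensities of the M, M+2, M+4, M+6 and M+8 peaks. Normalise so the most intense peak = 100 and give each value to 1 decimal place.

1.8 : 17.5 : 62.8 : 100.0 : 59.7

Each Tl atom is independently Tl-203 (p = 0.295) or Tl-205 (q = 0.705); the cluster is the binomial expansion (p + q)^4.
P(M) = 0.295^4 = 0.007573
P(M+2) = 4 × 0.295^3 × 0.705^1 = 0.072396
P(M+4) = 6 × 0.295^2 × 0.705^2 = 0.259522
P(M+6) = 4 × 0.295^1 × 0.705^3 = 0.413475
P(M+8) = 0.705^4 = 0.247034
The M+6 peak is largest (0.413475); scaling to 100 gives 1.8 : 17.5 : 62.8 : 100.0 : 59.7.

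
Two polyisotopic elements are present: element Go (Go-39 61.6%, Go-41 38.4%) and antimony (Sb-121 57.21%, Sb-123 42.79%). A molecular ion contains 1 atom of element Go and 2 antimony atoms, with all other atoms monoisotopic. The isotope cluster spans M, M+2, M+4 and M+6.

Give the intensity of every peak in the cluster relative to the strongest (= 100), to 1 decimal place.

47.2 : 100.0 : 70.4 : 16.5

Element Go pattern (n=1): 0.6160 : 0.3840
Antimony pattern (n=2): 0.32729841 : 0.48960318 : 0.18309841
Convolve the two distributions (both contribute in 2-u steps):
  M: 0.6160×0.32729841 = 0.201616
  M+2: 0.6160×0.48960318 + 0.3840×0.32729841 = 0.427278
  M+4: 0.6160×0.18309841 + 0.3840×0.48960318 = 0.300796
  M+6: 0.3840×0.18309841 = 0.070310
Scale to base peak (0.427278) = 100: 47.2 : 100.0 : 70.4 : 16.5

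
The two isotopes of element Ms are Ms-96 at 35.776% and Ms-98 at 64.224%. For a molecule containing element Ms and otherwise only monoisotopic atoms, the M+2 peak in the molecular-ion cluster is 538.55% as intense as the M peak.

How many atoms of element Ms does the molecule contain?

3

For n independent Ms atoms, I(M+2)/I(M) = n · (abundance Ms-98) / (abundance Ms-96) = n · 0.64224/0.35776.
n = 5.3855 × 0.35776/0.64224 = 3.00 ≈ 3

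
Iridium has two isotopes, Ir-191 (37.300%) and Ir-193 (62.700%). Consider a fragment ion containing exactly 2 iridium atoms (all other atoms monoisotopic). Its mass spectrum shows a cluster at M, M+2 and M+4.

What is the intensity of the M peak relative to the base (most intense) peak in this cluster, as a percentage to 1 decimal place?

Binomial terms of (0.37300 + 0.62700)^2: M 0.1391, M+2 0.4677, M+4 0.3931 → M+2 is the base peak.
P(M+2) = C(2,1) × 0.37300^1 × 0.62700^1 = 2 × 0.3730 × 0.6270 = 0.467742 (base)
P(M) = C(2,0) × 0.37300^2 × 0.62700^0 = 1 × 0.139129 × 1.0000 = 0.139129
Relative intensity = 0.139129 / 0.467742 × 100 = 29.7

29.7%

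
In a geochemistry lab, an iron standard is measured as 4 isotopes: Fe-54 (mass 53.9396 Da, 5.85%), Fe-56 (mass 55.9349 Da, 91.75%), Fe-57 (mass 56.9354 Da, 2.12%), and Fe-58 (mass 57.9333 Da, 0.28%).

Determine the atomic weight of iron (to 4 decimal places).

55.8450 Da

Weight each isotope mass by its fractional abundance: 0.0585 × 53.9396 + 0.9175 × 55.9349 + 0.0212 × 56.9354 + 0.0028 × 57.9333
= 3.15547 + 51.32027 + 1.20703 + 0.16221 = 55.84498 Da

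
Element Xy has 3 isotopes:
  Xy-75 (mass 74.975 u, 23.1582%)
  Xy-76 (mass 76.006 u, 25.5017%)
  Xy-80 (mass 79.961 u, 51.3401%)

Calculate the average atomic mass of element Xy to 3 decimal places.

77.798 u

Average mass = Σ (abundance × isotope mass) = 0.231582 × 74.975 + 0.255017 × 76.006 + 0.513401 × 79.961
= 17.3629 + 19.3828 + 41.0521 = 77.7978 u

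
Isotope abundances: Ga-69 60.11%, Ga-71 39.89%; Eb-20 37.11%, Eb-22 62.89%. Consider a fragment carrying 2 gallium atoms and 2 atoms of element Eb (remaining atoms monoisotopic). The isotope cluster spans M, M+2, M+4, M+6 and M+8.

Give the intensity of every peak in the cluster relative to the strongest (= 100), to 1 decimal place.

Gallium pattern (n=2): 0.36132121 : 0.47955758 : 0.15912121
Element Eb pattern (n=2): 0.13771521 : 0.46676958 : 0.39551521
Convolve the two distributions (both contribute in 2-u steps):
  M: 0.36132121×0.13771521 = 0.049759
  M+2: 0.36132121×0.46676958 + 0.47955758×0.13771521 = 0.234696
  M+4: 0.36132121×0.39551521 + 0.47955758×0.46676958 + 0.15912121×0.13771521 = 0.388664
  M+6: 0.47955758×0.39551521 + 0.15912121×0.46676958 = 0.263945
  M+8: 0.15912121×0.39551521 = 0.062935
Scale to base peak (0.388664) = 100: 12.8 : 60.4 : 100.0 : 67.9 : 16.2

12.8 : 60.4 : 100.0 : 67.9 : 16.2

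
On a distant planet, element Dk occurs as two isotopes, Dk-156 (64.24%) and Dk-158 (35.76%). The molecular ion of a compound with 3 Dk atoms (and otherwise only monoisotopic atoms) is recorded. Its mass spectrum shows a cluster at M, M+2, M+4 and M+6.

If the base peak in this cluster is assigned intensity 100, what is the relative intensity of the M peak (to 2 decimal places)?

59.88

Binomial terms of (0.6424 + 0.3576)^3: M 0.2651, M+2 0.4427, M+4 0.2464, M+6 0.0457 → M+2 is the base peak.
P(M+2) = C(3,1) × 0.6424^2 × 0.3576^1 = 3 × 0.41267776 × 0.3576 = 0.442721 (base)
P(M) = C(3,0) × 0.6424^3 × 0.3576^0 = 1 × 0.26510419 × 1.0000 = 0.265104
Relative intensity = 0.265104 / 0.442721 × 100 = 59.88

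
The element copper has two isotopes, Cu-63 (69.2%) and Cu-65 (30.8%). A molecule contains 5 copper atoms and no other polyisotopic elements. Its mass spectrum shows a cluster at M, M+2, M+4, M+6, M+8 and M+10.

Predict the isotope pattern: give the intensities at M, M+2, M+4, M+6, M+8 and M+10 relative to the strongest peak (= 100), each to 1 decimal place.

44.9 : 100.0 : 89.0 : 39.6 : 8.8 : 0.8

The 5 Cu atoms are independent, so intensities follow the terms of (0.692 + 0.308)^5.
P(M) = 0.692^5 = 0.158683
P(M+2) = 5 × 0.692^4 × 0.308^1 = 0.353139
P(M+4) = 10 × 0.692^3 × 0.308^2 = 0.314355
P(M+6) = 10 × 0.692^2 × 0.308^3 = 0.139915
P(M+8) = 5 × 0.692^1 × 0.308^4 = 0.031137
P(M+10) = 0.308^5 = 0.002772
The M+2 peak is largest (0.353139); scaling to 100 gives 44.9 : 100.0 : 89.0 : 39.6 : 8.8 : 0.8.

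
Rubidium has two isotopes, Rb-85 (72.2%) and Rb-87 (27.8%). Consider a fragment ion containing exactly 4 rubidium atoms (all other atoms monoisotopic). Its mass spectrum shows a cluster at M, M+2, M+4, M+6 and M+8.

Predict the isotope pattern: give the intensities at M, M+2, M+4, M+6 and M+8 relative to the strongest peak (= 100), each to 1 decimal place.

64.9 : 100.0 : 57.8 : 14.8 : 1.4

The 4 Rb atoms are independent, so intensities follow the terms of (0.722 + 0.278)^4.
P(M) = 0.722^4 = 0.271737
P(M+2) = 4 × 0.722^3 × 0.278^1 = 0.418520
P(M+4) = 6 × 0.722^2 × 0.278^2 = 0.241721
P(M+6) = 4 × 0.722^1 × 0.278^3 = 0.062049
P(M+8) = 0.278^4 = 0.005973
The M+2 peak is largest (0.418520); scaling to 100 gives 64.9 : 100.0 : 57.8 : 14.8 : 1.4.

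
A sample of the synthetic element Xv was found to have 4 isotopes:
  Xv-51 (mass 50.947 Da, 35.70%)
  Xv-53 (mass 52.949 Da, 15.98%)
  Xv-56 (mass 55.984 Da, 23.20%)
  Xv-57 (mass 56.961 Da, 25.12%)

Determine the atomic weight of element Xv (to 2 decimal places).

Weight each isotope mass by its fractional abundance: 0.3570 × 50.947 + 0.1598 × 52.949 + 0.2320 × 55.984 + 0.2512 × 56.961
= 18.1881 + 8.4613 + 12.9883 + 14.3086 = 53.9463 Da

53.95 Da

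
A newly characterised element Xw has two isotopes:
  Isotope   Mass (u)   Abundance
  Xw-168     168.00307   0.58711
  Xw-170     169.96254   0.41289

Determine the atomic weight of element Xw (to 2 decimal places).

Weight each isotope mass by its fractional abundance: 0.58711 × 168.00307 + 0.41289 × 169.96254
= 98.636282 + 70.175833 = 168.812115 u

168.81 u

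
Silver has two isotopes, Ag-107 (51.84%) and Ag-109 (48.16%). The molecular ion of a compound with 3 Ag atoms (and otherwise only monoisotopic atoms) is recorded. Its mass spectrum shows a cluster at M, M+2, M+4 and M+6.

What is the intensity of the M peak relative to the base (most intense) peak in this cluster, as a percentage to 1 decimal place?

35.9%

Binomial terms of (0.5184 + 0.4816)^3: M 0.1393, M+2 0.3883, M+4 0.3607, M+6 0.1117 → M+2 is the base peak.
P(M+2) = C(3,1) × 0.5184^2 × 0.4816^1 = 3 × 0.26873856 × 0.4816 = 0.388273 (base)
P(M) = C(3,0) × 0.5184^3 × 0.4816^0 = 1 × 0.13931407 × 1.0000 = 0.139314
Relative intensity = 0.139314 / 0.388273 × 100 = 35.9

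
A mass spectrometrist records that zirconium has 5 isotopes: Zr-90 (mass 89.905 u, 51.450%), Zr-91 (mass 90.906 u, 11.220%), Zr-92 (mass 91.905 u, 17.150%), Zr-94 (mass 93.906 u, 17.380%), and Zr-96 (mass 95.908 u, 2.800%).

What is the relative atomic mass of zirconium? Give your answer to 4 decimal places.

The abundance-weighted mean is 0.51450 × 89.905 + 0.11220 × 90.906 + 0.17150 × 91.905 + 0.17380 × 93.906 + 0.02800 × 95.908
= 46.25612 + 10.19965 + 15.76171 + 16.32086 + 2.68542 = 91.22376 u

91.2238 u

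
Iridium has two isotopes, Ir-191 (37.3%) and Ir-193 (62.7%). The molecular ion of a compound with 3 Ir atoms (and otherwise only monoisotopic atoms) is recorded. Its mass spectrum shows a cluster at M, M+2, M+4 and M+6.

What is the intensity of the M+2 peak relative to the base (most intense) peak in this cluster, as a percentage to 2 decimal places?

59.49%

Binomial terms of (0.373 + 0.627)^3: M 0.0519, M+2 0.2617, M+4 0.4399, M+6 0.2465 → M+4 is the base peak.
P(M+4) = C(3,2) × 0.373^1 × 0.627^2 = 3 × 0.3730 × 0.393129 = 0.439911 (base)
P(M+2) = C(3,1) × 0.373^2 × 0.627^1 = 3 × 0.139129 × 0.6270 = 0.261702
Relative intensity = 0.261702 / 0.439911 × 100 = 59.49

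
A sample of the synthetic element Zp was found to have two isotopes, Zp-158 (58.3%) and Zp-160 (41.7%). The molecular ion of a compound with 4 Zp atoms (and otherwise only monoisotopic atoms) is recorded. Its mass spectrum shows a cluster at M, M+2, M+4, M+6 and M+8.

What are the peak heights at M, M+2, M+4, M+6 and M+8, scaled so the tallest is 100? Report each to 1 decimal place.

Expanding (0.583 + 0.417)^4:
P(M) = 0.583^4 = 0.115525
P(M+2) = 4 × 0.583^3 × 0.417^1 = 0.330523
P(M+4) = 6 × 0.583^2 × 0.417^2 = 0.354618
P(M+6) = 4 × 0.583^1 × 0.417^3 = 0.169097
P(M+8) = 0.417^4 = 0.030237
The M+4 peak is largest (0.354618); scaling to 100 gives 32.6 : 93.2 : 100.0 : 47.7 : 8.5.

32.6 : 93.2 : 100.0 : 47.7 : 8.5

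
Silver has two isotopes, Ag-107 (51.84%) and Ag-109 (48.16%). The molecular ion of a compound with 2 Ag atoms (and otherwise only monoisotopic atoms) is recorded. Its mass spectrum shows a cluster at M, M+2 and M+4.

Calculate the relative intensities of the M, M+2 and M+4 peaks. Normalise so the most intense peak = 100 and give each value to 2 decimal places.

53.82 : 100.00 : 46.45

Expanding (0.5184 + 0.4816)^2:
P(M) = 0.5184^2 = 0.268739
P(M+2) = 2 × 0.5184^1 × 0.4816^1 = 0.499323
P(M+4) = 0.4816^2 = 0.231939
The M+2 peak is largest (0.499323); scaling to 100 gives 53.82 : 100.00 : 46.45.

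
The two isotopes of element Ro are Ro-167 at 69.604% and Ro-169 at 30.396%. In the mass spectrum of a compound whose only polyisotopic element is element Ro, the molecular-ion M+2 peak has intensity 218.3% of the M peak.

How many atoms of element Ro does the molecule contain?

With n Ro atoms, P(M+2)/P(M) = C(n,1)·p^(n−1)q / p^n = n·q/p = n · 0.30396/0.69604.
n = 2.183 × 0.69604/0.30396 = 5.00 ≈ 5

5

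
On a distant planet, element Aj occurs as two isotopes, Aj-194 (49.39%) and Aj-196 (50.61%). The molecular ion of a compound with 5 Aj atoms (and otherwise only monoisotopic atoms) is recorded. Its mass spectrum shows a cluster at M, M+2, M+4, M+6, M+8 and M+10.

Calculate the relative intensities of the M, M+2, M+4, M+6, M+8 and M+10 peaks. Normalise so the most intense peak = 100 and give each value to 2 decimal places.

9.29 : 47.62 : 97.59 : 100.00 : 51.24 : 10.50

The 5 Aj atoms are independent, so intensities follow the terms of (0.4939 + 0.5061)^5.
P(M) = 0.4939^5 = 0.029390
P(M+2) = 5 × 0.4939^4 × 0.5061^1 = 0.150578
P(M+4) = 10 × 0.4939^3 × 0.5061^2 = 0.308596
P(M+6) = 10 × 0.4939^2 × 0.5061^3 = 0.316218
P(M+8) = 5 × 0.4939^1 × 0.5061^4 = 0.162015
P(M+10) = 0.5061^5 = 0.033203
The M+6 peak is largest (0.316218); scaling to 100 gives 9.29 : 47.62 : 97.59 : 100.00 : 51.24 : 10.50.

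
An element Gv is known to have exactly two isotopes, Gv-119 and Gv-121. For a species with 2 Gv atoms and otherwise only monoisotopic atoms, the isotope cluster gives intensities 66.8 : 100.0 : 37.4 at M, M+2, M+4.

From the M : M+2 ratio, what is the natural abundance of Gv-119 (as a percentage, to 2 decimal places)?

57.19%

If p is the fraction of Gv that is Gv-119, then I(M+2)/I(M) = [C(2,1)·p^1·(1−p)] / p^2 = 2·(1−p)/p = 100.0/66.8 = 1.4970
(1−p)/p = 1.4970/2 = 0.7485  ⇒  p = 1/(1 + 0.7485) = 0.5719
Gv-119: 57.19%, Gv-121: 42.81%.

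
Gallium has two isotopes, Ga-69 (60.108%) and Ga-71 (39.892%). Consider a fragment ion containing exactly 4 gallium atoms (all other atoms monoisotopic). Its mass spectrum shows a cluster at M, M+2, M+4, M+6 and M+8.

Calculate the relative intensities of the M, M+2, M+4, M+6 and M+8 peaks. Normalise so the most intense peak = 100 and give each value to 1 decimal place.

37.7 : 100.0 : 99.6 : 44.0 : 7.3

Each Ga atom is independently Ga-69 (p = 0.60108) or Ga-71 (q = 0.39892); the cluster is the binomial expansion (p + q)^4.
P(M) = 0.60108^4 = 0.130536
P(M+2) = 4 × 0.60108^3 × 0.39892^1 = 0.346531
P(M+4) = 6 × 0.60108^2 × 0.39892^2 = 0.344975
P(M+6) = 4 × 0.60108^1 × 0.39892^3 = 0.152633
P(M+8) = 0.39892^4 = 0.025325
The M+2 peak is largest (0.346531); scaling to 100 gives 37.7 : 100.0 : 99.6 : 44.0 : 7.3.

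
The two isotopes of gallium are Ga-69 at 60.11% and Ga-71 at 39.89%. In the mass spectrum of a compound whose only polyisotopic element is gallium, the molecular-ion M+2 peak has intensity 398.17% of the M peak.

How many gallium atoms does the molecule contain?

For n independent Ga atoms, I(M+2)/I(M) = n · (abundance Ga-71) / (abundance Ga-69) = n · 0.3989/0.6011.
n = 3.9817 × 0.6011/0.3989 = 6.00 ≈ 6

6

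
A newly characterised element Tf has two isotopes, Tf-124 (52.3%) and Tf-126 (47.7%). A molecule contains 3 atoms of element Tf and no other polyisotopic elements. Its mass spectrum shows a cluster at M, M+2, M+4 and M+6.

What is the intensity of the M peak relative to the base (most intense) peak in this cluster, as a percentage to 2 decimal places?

(0.523 + 0.477)^3 gives M 0.1431, M+2 0.3914, M+4 0.3570, M+6 0.1085; the largest is M+2.
P(M+2) = C(3,1) × 0.523^2 × 0.477^1 = 3 × 0.273529 × 0.4770 = 0.391420 (base)
P(M) = C(3,0) × 0.523^3 × 0.477^0 = 1 × 0.14305567 × 1.0000 = 0.143056
Relative intensity = 0.143056 / 0.391420 × 100 = 36.55

36.55%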